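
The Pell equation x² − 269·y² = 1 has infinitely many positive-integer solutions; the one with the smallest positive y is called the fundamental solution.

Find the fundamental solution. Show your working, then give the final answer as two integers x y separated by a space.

13449 820

√269 = [16; 2,2,32, …], period ℓ=3 (odd) → k=5
i=0: a=16 ⇒ p=16, q=1
i=1: a=2 ⇒ p=33, q=2
i=2: a=2 ⇒ p=82, q=5
i=3: a=32 ⇒ p=2657, q=162
i=4: a=2 ⇒ p=5396, q=329
i=5: a=2 ⇒ p=13449, q=820
→ (13449, 820).  Check: 13449²=180875601, 269·820²=180875600, difference 1.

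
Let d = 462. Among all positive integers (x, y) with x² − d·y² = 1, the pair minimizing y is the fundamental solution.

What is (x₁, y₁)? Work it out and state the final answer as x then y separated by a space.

√462 = [21; 2,42, …], period ℓ=2 (even) → k=1
k=0  a_k=21  p_k/q_k = 21/1
k=1  a_k=2  p_k/q_k = 43/2
fundamental: x₁=43, y₁=2  (since 1849 − 462·4 = 1)

43 2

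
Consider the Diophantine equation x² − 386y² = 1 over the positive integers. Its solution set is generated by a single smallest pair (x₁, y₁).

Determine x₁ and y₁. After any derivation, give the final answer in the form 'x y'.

111555 5678

√386 → a₀=19, period (1,1,1,4,1,18,1,4,1,1,1,38); ℓ=12 even so k=11
step 0: (19, 1)  from 19·(1,0) + (0,1)
…
step 3: (59, 3)  from 1·(39,2) + (20,1)
…
step 9: (39392, 2005)  from 1·(32771,1668) + (6621,337)
step 10: (72163, 3673)  from 1·(39392,2005) + (32771,1668)
step 11: (111555, 5678)  from 1·(72163,3673) + (39392,2005)
fundamental: x₁=111555, y₁=5678  (since 12444518025 − 386·32239684 = 1)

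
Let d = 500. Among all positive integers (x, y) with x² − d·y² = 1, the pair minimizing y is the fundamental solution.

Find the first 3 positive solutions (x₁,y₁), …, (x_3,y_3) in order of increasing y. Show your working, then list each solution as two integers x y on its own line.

930249 41602
1730726404001 77400437796
3220013013190122249 144003359718540806

√500 = [22; 2,1,3,2,1,…,1,2,44, …], period ℓ=14 (even) → k=13
step 0: (22, 1)  from 22·(1,0) + (0,1)
…
step 3: (246, 11)  from 3·(67,3) + (45,2)
…
step 6: (1364, 61)  from 1·(805,36) + (559,25)
step 7: (14445, 646)  from 10·(1364,61) + (805,36)
step 8: (15809, 707)  from 1·(14445,646) + (1364,61)
step 9: (30254, 1353)  from 1·(15809,707) + (14445,646)
…
step 11: (259205, 11592)  from 3·(76317,3413) + (30254,1353)
step 12: (335522, 15005)  from 1·(259205,11592) + (76317,3413)
step 13: (930249, 41602)  from 2·(335522,15005) + (259205,11592)
(x₁, y₁) = (930249, 41602);  930249² − 500·41602² = 1 ✓
k=2:  x_2 = 930249·930249+500·41602·41602 = 1730726404001,  y_2 = 930249·41602+41602·930249 = 77400437796
k=3:  x_3 = 930249·1730726404001+500·41602·77400437796 = 3220013013190122249,  y_3 = 930249·77400437796+41602·1730726404001 = 144003359718540806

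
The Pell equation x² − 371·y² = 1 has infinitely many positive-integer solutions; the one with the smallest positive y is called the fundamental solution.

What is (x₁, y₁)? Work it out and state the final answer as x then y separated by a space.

1695 88

√371 = [19; 3,1,4,1,3,38, …], period ℓ=6 (even) → k=5
k=0  a_k=19  p_k/q_k = 19/1
k=1  a_k=3  p_k/q_k = 58/3
…
k=4  a_k=1  p_k/q_k = 443/23
k=5  a_k=3  p_k/q_k = 1695/88
fundamental: x₁=1695, y₁=88  (since 2873025 − 371·7744 = 1)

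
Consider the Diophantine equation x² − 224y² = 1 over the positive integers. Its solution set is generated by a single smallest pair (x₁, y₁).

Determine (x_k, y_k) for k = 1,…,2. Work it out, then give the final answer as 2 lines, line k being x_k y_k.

15 1
449 30

√224 → a₀=14, period (1,28); ℓ=2 even so k=1
i=0: a=14 ⇒ p=14, q=1
i=1: a=1 ⇒ p=15, q=1
fundamental: x₁=15, y₁=1  (since 225 − 224·1 = 1)
n=2: (15,1)∘(15,1) = (15·15+224·1·1, 15·1+1·15) = (449,30)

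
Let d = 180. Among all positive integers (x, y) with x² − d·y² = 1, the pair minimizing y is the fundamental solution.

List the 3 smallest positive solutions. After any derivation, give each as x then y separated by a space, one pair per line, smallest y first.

√180 = [13; 2,2,2,26, …], period ℓ=4 (even) → k=3
i=0: a=13 ⇒ p=13, q=1
i=1: a=2 ⇒ p=27, q=2
i=2: a=2 ⇒ p=67, q=5
i=3: a=2 ⇒ p=161, q=12
→ (161, 12).  Check: 161²=25921, 180·12²=25920, difference 1.
(161+12√180)^2 = 51841 + 3864√180
(161+12√180)^3 = 16692641 + 1244196√180

161 12
51841 3864
16692641 1244196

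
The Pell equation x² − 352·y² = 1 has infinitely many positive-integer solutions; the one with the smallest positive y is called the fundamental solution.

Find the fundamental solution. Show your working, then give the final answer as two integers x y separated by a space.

√352 → a₀=18, period (1,3,5,9,5,3,1,36); ℓ=8 even so k=7
a_0=18:  p_0=18·1+0=18,  q_0=18·0+1=1
a_1=1:  p_1=1·18+1=19,  q_1=1·1+0=1
a_2=3:  p_2=3·19+18=75,  q_2=3·1+1=4
…
a_5=5:  p_5=5·3621+394=18499,  q_5=5·193+21=986
a_6=3:  p_6=3·18499+3621=59118,  q_6=3·986+193=3151
a_7=1:  p_7=1·59118+18499=77617,  q_7=1·3151+986=4137
(x₁, y₁) = (77617, 4137);  77617² − 352·4137² = 1 ✓

77617 4137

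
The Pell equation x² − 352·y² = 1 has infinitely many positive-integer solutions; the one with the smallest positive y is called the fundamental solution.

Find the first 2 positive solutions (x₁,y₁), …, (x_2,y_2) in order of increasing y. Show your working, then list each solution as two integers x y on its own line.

d=352: √d = [18; 1,3,5,9,5,3,1,36] (ℓ=8, even), read p_7/q_7
i=0: a=18 ⇒ p=18, q=1
i=1: a=1 ⇒ p=19, q=1
i=2: a=3 ⇒ p=75, q=4
i=3: a=5 ⇒ p=394, q=21
i=4: a=9 ⇒ p=3621, q=193
i=5: a=5 ⇒ p=18499, q=986
i=6: a=3 ⇒ p=59118, q=3151
i=7: a=1 ⇒ p=77617, q=4137
(x₁, y₁) = (77617, 4137);  77617² − 352·4137² = 1 ✓
(x_2, y_2) = (77617·77617 + 352·4137·4137, 77617·4137 + 4137·77617) = (12048797377, 642203058)

77617 4137
12048797377 642203058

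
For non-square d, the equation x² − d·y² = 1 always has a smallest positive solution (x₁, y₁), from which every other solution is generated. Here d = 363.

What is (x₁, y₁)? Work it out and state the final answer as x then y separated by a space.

[19; 19,38] for √363; ℓ=2 ⇒ convergent index 1
k=0  a_k=19  p_k/q_k = 19/1
k=1  a_k=19  p_k/q_k = 362/19
→ (362, 19).  Check: 362²=131044, 363·19²=131043, difference 1.

362 19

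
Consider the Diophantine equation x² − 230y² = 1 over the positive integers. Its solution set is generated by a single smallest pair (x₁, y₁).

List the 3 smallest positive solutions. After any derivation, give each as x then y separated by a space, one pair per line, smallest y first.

91 6
16561 1092
3014011 198738

[15; 6,30] for √230; ℓ=2 ⇒ convergent index 1
i=0: a=15 ⇒ p=15, q=1
i=1: a=6 ⇒ p=91, q=6
(x₁, y₁) = (91, 6);  91² − 230·6² = 1 ✓
(91+6√230)^2 = 16561 + 1092√230
(91+6√230)^3 = 3014011 + 198738√230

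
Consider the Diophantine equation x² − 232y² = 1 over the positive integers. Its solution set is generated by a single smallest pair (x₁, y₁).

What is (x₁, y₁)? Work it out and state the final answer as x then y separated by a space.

√232 = [15; 4,3,7,3,4,30, …], period ℓ=6 (even) → k=5
k=0  a_k=15  p_k/q_k = 15/1
…
k=2  a_k=3  p_k/q_k = 198/13
k=3  a_k=7  p_k/q_k = 1447/95
k=4  a_k=3  p_k/q_k = 4539/298
k=5  a_k=4  p_k/q_k = 19603/1287
→ (19603, 1287).  Check: 19603²=384277609, 232·1287²=384277608, difference 1.

19603 1287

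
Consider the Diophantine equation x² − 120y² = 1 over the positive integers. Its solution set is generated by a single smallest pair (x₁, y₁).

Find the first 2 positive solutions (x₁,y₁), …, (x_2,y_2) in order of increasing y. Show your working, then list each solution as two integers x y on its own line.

[10; 1,20] for √120; ℓ=2 ⇒ convergent index 1
step 0: (10, 1)  from 10·(1,0) + (0,1)
step 1: (11, 1)  from 1·(10,1) + (1,0)
fundamental: x₁=11, y₁=1  (since 121 − 120·1 = 1)
k=2:  x_2 = 11·11+120·1·1 = 241,  y_2 = 11·1+1·11 = 22

11 1
241 22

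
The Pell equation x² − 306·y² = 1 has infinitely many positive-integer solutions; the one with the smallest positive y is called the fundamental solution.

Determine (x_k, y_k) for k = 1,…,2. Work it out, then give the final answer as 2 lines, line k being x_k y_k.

[17; 2,34] for √306; ℓ=2 ⇒ convergent index 1
a_0=17:  p_0=17·1+0=17,  q_0=17·0+1=1
a_1=2:  p_1=2·17+1=35,  q_1=2·1+0=2
fundamental: x₁=35, y₁=2  (since 1225 − 306·4 = 1)
(35+2√306)^2 = 2449 + 140√306

35 2
2449 140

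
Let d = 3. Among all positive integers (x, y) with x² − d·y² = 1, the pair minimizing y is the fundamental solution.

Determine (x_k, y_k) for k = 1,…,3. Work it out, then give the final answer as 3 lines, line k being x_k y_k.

[1; 1,2] for √3; ℓ=2 ⇒ convergent index 1
a_0=1:  p_0=1·1+0=1,  q_0=1·0+1=1
a_1=1:  p_1=1·1+1=2,  q_1=1·1+0=1
fundamental: x₁=2, y₁=1  (since 4 − 3·1 = 1)
k=2:  x_2 = 2·2+3·1·1 = 7,  y_2 = 2·1+1·2 = 4
k=3:  x_3 = 2·7+3·1·4 = 26,  y_3 = 2·4+1·7 = 15

2 1
7 4
26 15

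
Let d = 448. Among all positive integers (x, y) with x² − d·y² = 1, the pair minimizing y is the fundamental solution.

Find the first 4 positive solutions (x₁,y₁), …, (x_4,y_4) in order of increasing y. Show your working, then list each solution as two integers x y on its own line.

127 6
32257 1524
8193151 387090
2081028097 98319336

√448 = [21; 6,42, …], period ℓ=2 (even) → k=1
i=0: a=21 ⇒ p=21, q=1
i=1: a=6 ⇒ p=127, q=6
→ (127, 6).  Check: 127²=16129, 448·6²=16128, difference 1.
n=2: (127,6)∘(127,6) = (127·127+448·6·6, 127·6+6·127) = (32257,1524)
n=3: (32257,1524)∘(127,6) = (127·32257+448·6·1524, 127·1524+6·32257) = (8193151,387090)
n=4: (8193151,387090)∘(127,6) = (127·8193151+448·6·387090, 127·387090+6·8193151) = (2081028097,98319336)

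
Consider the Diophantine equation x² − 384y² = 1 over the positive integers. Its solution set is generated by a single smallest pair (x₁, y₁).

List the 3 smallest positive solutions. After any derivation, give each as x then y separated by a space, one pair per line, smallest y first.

4801 245
46099201 2352490
442644523201 22588608735

d=384: √d = [19; 1,1,2,9,2,1,1,38] (ℓ=8, even), read p_7/q_7
i=0: a=19 ⇒ p=19, q=1
i=1: a=1 ⇒ p=20, q=1
i=2: a=1 ⇒ p=39, q=2
…
i=4: a=9 ⇒ p=921, q=47
…
i=6: a=1 ⇒ p=2861, q=146
i=7: a=1 ⇒ p=4801, q=245
fundamental: x₁=4801, y₁=245  (since 23049601 − 384·60025 = 1)
(4801+245√384)^2 = 46099201 + 2352490√384
(4801+245√384)^3 = 442644523201 + 22588608735√384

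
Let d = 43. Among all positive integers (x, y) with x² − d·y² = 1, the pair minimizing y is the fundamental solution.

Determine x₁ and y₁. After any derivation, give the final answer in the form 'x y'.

√43 → a₀=6, period (1,1,3,1,5,1,3,1,1,12); ℓ=10 even so k=9
k=0  a_k=6  p_k/q_k = 6/1
k=1  a_k=1  p_k/q_k = 7/1
…
k=3  a_k=3  p_k/q_k = 46/7
…
k=5  a_k=5  p_k/q_k = 341/52
k=6  a_k=1  p_k/q_k = 400/61
…
k=8  a_k=1  p_k/q_k = 1941/296
k=9  a_k=1  p_k/q_k = 3482/531
→ (3482, 531).  Check: 3482²=12124324, 43·531²=12124323, difference 1.

3482 531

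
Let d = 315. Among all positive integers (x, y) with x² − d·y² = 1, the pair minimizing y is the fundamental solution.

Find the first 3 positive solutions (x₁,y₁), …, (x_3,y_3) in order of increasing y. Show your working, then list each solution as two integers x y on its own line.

71 4
10081 568
1431431 80652

d=315: √d = [17; 1,2,1,34] (ℓ=4, even), read p_3/q_3
step 0: (17, 1)  from 17·(1,0) + (0,1)
step 1: (18, 1)  from 1·(17,1) + (1,0)
step 2: (53, 3)  from 2·(18,1) + (17,1)
step 3: (71, 4)  from 1·(53,3) + (18,1)
fundamental: x₁=71, y₁=4  (since 5041 − 315·16 = 1)
n=2: (71,4)∘(71,4) = (71·71+315·4·4, 71·4+4·71) = (10081,568)
n=3: (10081,568)∘(71,4) = (71·10081+315·4·568, 71·568+4·10081) = (1431431,80652)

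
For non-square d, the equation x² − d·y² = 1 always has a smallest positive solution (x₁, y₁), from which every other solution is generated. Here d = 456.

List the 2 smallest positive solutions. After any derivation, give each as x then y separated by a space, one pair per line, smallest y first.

[21; 2,1,4,1,2,42] for √456; ℓ=6 ⇒ convergent index 5
k=0  a_k=21  p_k/q_k = 21/1
k=1  a_k=2  p_k/q_k = 43/2
…
k=3  a_k=4  p_k/q_k = 299/14
k=4  a_k=1  p_k/q_k = 363/17
k=5  a_k=2  p_k/q_k = 1025/48
→ (1025, 48).  Check: 1025²=1050625, 456·48²=1050624, difference 1.
(1025+48√456)^2 = 2101249 + 98400√456

1025 48
2101249 98400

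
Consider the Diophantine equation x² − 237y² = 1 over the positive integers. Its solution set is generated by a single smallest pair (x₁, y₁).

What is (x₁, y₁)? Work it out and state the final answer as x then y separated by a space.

228151 14820

√237 → a₀=15, period (2,1,1,7,10,7,1,1,2,30); ℓ=10 even so k=9
a_0=15:  p_0=15·1+0=15,  q_0=15·0+1=1
a_1=2:  p_1=2·15+1=31,  q_1=2·1+0=2
…
a_3=1:  p_3=1·46+31=77,  q_3=1·3+2=5
a_4=7:  p_4=7·77+46=585,  q_4=7·5+3=38
…
a_6=7:  p_6=7·5927+585=42074,  q_6=7·385+38=2733
a_7=1:  p_7=1·42074+5927=48001,  q_7=1·2733+385=3118
a_8=1:  p_8=1·48001+42074=90075,  q_8=1·3118+2733=5851
a_9=2:  p_9=2·90075+48001=228151,  q_9=2·5851+3118=14820
fundamental: x₁=228151, y₁=14820  (since 52052878801 − 237·219632400 = 1)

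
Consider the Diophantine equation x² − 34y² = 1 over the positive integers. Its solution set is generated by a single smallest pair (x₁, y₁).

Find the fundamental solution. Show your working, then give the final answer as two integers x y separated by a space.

35 6

[5; 1,4,1,10] for √34; ℓ=4 ⇒ convergent index 3
step 0: (5, 1)  from 5·(1,0) + (0,1)
step 1: (6, 1)  from 1·(5,1) + (1,0)
step 2: (29, 5)  from 4·(6,1) + (5,1)
step 3: (35, 6)  from 1·(29,5) + (6,1)
→ (35, 6).  Check: 35²=1225, 34·6²=1224, difference 1.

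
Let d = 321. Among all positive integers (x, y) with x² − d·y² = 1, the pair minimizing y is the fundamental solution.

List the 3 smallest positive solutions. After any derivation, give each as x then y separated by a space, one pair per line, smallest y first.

215 12
92449 5160
39752855 2218788

√321 = [17; 1,10,1,34, …], period ℓ=4 (even) → k=3
i=0: a=17 ⇒ p=17, q=1
i=1: a=1 ⇒ p=18, q=1
i=2: a=10 ⇒ p=197, q=11
i=3: a=1 ⇒ p=215, q=12
fundamental: x₁=215, y₁=12  (since 46225 − 321·144 = 1)
k=2:  x_2 = 215·215+321·12·12 = 92449,  y_2 = 215·12+12·215 = 5160
k=3:  x_3 = 215·92449+321·12·5160 = 39752855,  y_3 = 215·5160+12·92449 = 2218788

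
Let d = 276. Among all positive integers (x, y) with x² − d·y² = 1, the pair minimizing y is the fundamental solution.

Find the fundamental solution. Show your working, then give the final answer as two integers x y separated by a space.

[16; 1,1,1,1,2,2,2,1,1,1,1,32] for √276; ℓ=12 ⇒ convergent index 11
a_0=16:  p_0=16·1+0=16,  q_0=16·0+1=1
a_1=1:  p_1=1·16+1=17,  q_1=1·1+0=1
a_2=1:  p_2=1·17+16=33,  q_2=1·1+1=2
…
a_5=2:  p_5=2·83+50=216,  q_5=2·5+3=13
a_6=2:  p_6=2·216+83=515,  q_6=2·13+5=31
a_7=2:  p_7=2·515+216=1246,  q_7=2·31+13=75
…
a_9=1:  p_9=1·1761+1246=3007,  q_9=1·106+75=181
a_10=1:  p_10=1·3007+1761=4768,  q_10=1·181+106=287
a_11=1:  p_11=1·4768+3007=7775,  q_11=1·287+181=468
(x₁, y₁) = (7775, 468);  7775² − 276·468² = 1 ✓

7775 468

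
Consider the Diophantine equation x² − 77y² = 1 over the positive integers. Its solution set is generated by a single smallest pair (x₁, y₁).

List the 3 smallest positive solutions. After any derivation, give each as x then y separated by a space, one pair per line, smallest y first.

√77 → a₀=8, period (1,3,2,3,1,16); ℓ=6 even so k=5
step 0: (8, 1)  from 8·(1,0) + (0,1)
step 1: (9, 1)  from 1·(8,1) + (1,0)
step 2: (35, 4)  from 3·(9,1) + (8,1)
step 3: (79, 9)  from 2·(35,4) + (9,1)
step 4: (272, 31)  from 3·(79,9) + (35,4)
step 5: (351, 40)  from 1·(272,31) + (79,9)
fundamental: x₁=351, y₁=40  (since 123201 − 77·1600 = 1)
k=2:  x_2 = 351·351+77·40·40 = 246401,  y_2 = 351·40+40·351 = 28080
k=3:  x_3 = 351·246401+77·40·28080 = 172973151,  y_3 = 351·28080+40·246401 = 19712120

351 40
246401 28080
172973151 19712120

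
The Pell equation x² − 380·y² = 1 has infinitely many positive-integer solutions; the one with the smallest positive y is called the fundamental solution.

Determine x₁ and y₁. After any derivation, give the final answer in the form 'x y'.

√380 = [19; 2,38, …], period ℓ=2 (even) → k=1
step 0: (19, 1)  from 19·(1,0) + (0,1)
step 1: (39, 2)  from 2·(19,1) + (1,0)
→ (39, 2).  Check: 39²=1521, 380·2²=1520, difference 1.

39 2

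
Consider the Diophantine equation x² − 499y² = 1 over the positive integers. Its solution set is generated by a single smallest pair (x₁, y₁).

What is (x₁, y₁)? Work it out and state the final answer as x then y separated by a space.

4490 201

[22; 2,1,21,1,2,44] for √499; ℓ=6 ⇒ convergent index 5
step 0: (22, 1)  from 22·(1,0) + (0,1)
step 1: (45, 2)  from 2·(22,1) + (1,0)
step 2: (67, 3)  from 1·(45,2) + (22,1)
step 3: (1452, 65)  from 21·(67,3) + (45,2)
step 4: (1519, 68)  from 1·(1452,65) + (67,3)
step 5: (4490, 201)  from 2·(1519,68) + (1452,65)
(x₁, y₁) = (4490, 201);  4490² − 499·201² = 1 ✓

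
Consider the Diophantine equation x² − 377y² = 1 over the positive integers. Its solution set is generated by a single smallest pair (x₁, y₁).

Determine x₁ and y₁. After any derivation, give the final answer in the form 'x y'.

√377 → a₀=19, period (2,2,2,38); ℓ=4 even so k=3
step 0: (19, 1)  from 19·(1,0) + (0,1)
…
step 2: (97, 5)  from 2·(39,2) + (19,1)
step 3: (233, 12)  from 2·(97,5) + (39,2)
→ (233, 12).  Check: 233²=54289, 377·12²=54288, difference 1.

233 12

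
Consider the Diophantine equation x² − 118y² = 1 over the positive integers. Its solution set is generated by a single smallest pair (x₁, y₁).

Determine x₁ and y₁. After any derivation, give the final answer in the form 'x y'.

306917 28254

√118 → a₀=10, period (1,6,3,2,10,2,3,6,1,20); ℓ=10 even so k=9
k=0  a_k=10  p_k/q_k = 10/1
k=1  a_k=1  p_k/q_k = 11/1
k=2  a_k=6  p_k/q_k = 76/7
k=3  a_k=3  p_k/q_k = 239/22
…
k=5  a_k=10  p_k/q_k = 5779/532
k=6  a_k=2  p_k/q_k = 12112/1115
…
k=8  a_k=6  p_k/q_k = 264802/24377
k=9  a_k=1  p_k/q_k = 306917/28254
→ (306917, 28254).  Check: 306917²=94198044889, 118·28254²=94198044888, difference 1.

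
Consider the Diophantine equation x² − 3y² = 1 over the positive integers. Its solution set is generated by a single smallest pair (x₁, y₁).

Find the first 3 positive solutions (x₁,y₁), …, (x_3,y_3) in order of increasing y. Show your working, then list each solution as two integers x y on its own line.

[1; 1,2] for √3; ℓ=2 ⇒ convergent index 1
i=0: a=1 ⇒ p=1, q=1
i=1: a=1 ⇒ p=2, q=1
→ (2, 1).  Check: 2²=4, 3·1²=3, difference 1.
(2+1√3)^2 = 7 + 4√3
(2+1√3)^3 = 26 + 15√3

2 1
7 4
26 15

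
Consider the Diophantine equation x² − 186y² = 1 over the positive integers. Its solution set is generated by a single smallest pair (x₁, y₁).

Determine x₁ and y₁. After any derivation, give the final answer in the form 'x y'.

7501 550

√186 → a₀=13, period (1,1,1,3,4,3,1,1,1,26); ℓ=10 even so k=9
k=0  a_k=13  p_k/q_k = 13/1
…
k=2  a_k=1  p_k/q_k = 27/2
…
k=4  a_k=3  p_k/q_k = 150/11
…
k=6  a_k=3  p_k/q_k = 2073/152
…
k=8  a_k=1  p_k/q_k = 4787/351
k=9  a_k=1  p_k/q_k = 7501/550
→ (7501, 550).  Check: 7501²=56265001, 186·550²=56265000, difference 1.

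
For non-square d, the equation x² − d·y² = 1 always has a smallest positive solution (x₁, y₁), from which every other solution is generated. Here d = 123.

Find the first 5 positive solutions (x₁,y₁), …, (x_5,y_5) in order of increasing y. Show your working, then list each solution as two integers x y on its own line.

√123 → a₀=11, period (11,22); ℓ=2 even so k=1
i=0: a=11 ⇒ p=11, q=1
i=1: a=11 ⇒ p=122, q=11
fundamental: x₁=122, y₁=11  (since 14884 − 123·121 = 1)
(x_2, y_2) = (122·122 + 123·11·11, 122·11 + 11·122) = (29767, 2684)
(x_3, y_3) = (122·29767 + 123·11·2684, 122·2684 + 11·29767) = (7263026, 654885)
(x_4, y_4) = (122·7263026 + 123·11·654885, 122·654885 + 11·7263026) = (1772148577, 159789256)
(x_5, y_5) = (122·1772148577 + 123·11·159789256, 122·159789256 + 11·1772148577) = (432396989762, 38987923579)

122 11
29767 2684
7263026 654885
1772148577 159789256
432396989762 38987923579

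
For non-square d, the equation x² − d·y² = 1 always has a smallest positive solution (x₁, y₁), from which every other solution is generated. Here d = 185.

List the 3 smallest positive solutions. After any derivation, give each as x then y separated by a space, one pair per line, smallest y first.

[13; 1,1,1,1,26] for √185; ℓ=5 ⇒ convergent index 9
a_0=13:  p_0=13·1+0=13,  q_0=13·0+1=1
a_1=1:  p_1=1·13+1=14,  q_1=1·1+0=1
a_2=1:  p_2=1·14+13=27,  q_2=1·1+1=2
a_3=1:  p_3=1·27+14=41,  q_3=1·2+1=3
a_4=1:  p_4=1·41+27=68,  q_4=1·3+2=5
a_5=26:  p_5=26·68+41=1809,  q_5=26·5+3=133
a_6=1:  p_6=1·1809+68=1877,  q_6=1·133+5=138
a_7=1:  p_7=1·1877+1809=3686,  q_7=1·138+133=271
a_8=1:  p_8=1·3686+1877=5563,  q_8=1·271+138=409
a_9=1:  p_9=1·5563+3686=9249,  q_9=1·409+271=680
(x₁, y₁) = (9249, 680);  9249² − 185·680² = 1 ✓
k=2:  x_2 = 9249·9249+185·680·680 = 171088001,  y_2 = 9249·680+680·9249 = 12578640
k=3:  x_3 = 9249·171088001+185·680·12578640 = 3164785833249,  y_3 = 9249·12578640+680·171088001 = 232679682040

9249 680
171088001 12578640
3164785833249 232679682040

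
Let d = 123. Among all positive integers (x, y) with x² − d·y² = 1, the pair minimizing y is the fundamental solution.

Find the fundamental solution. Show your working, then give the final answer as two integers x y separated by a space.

122 11

√123 → a₀=11, period (11,22); ℓ=2 even so k=1
step 0: (11, 1)  from 11·(1,0) + (0,1)
step 1: (122, 11)  from 11·(11,1) + (1,0)
→ (122, 11).  Check: 122²=14884, 123·11²=14883, difference 1.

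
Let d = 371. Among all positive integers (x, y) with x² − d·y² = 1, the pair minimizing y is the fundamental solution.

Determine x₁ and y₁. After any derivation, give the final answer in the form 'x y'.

1695 88

√371 = [19; 3,1,4,1,3,38, …], period ℓ=6 (even) → k=5
i=0: a=19 ⇒ p=19, q=1
i=1: a=3 ⇒ p=58, q=3
i=2: a=1 ⇒ p=77, q=4
…
i=4: a=1 ⇒ p=443, q=23
i=5: a=3 ⇒ p=1695, q=88
fundamental: x₁=1695, y₁=88  (since 2873025 − 371·7744 = 1)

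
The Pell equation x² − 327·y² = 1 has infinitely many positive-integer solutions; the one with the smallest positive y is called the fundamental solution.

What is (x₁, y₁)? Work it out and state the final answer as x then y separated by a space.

d=327: √d = [18; 12,36] (ℓ=2, even), read p_1/q_1
i=0: a=18 ⇒ p=18, q=1
i=1: a=12 ⇒ p=217, q=12
(x₁, y₁) = (217, 12);  217² − 327·12² = 1 ✓

217 12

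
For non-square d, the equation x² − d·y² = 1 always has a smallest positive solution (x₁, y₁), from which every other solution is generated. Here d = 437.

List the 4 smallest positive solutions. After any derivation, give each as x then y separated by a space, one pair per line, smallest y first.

4599 220
42301601 2023560
389090121399 18612704660
3578850894326401 171199655439120

d=437: √d = [20; 1,9,2,9,1,40] (ℓ=6, even), read p_5/q_5
k=0  a_k=20  p_k/q_k = 20/1
k=1  a_k=1  p_k/q_k = 21/1
k=2  a_k=9  p_k/q_k = 209/10
…
k=4  a_k=9  p_k/q_k = 4160/199
k=5  a_k=1  p_k/q_k = 4599/220
(x₁, y₁) = (4599, 220);  4599² − 437·220² = 1 ✓
n=2: (4599,220)∘(4599,220) = (4599·4599+437·220·220, 4599·220+220·4599) = (42301601,2023560)
n=3: (42301601,2023560)∘(4599,220) = (4599·42301601+437·220·2023560, 4599·2023560+220·42301601) = (389090121399,18612704660)
n=4: (389090121399,18612704660)∘(4599,220) = (4599·389090121399+437·220·18612704660, 4599·18612704660+220·389090121399) = (3578850894326401,171199655439120)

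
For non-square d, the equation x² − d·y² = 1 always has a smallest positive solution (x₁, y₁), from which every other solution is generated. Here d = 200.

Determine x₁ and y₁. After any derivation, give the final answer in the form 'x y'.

99 7

d=200: √d = [14; 7,28] (ℓ=2, even), read p_1/q_1
i=0: a=14 ⇒ p=14, q=1
i=1: a=7 ⇒ p=99, q=7
(x₁, y₁) = (99, 7);  99² − 200·7² = 1 ✓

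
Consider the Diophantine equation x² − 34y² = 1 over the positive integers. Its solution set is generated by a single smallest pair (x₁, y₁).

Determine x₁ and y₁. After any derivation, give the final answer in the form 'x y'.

35 6

[5; 1,4,1,10] for √34; ℓ=4 ⇒ convergent index 3
a_0=5:  p_0=5·1+0=5,  q_0=5·0+1=1
a_1=1:  p_1=1·5+1=6,  q_1=1·1+0=1
a_2=4:  p_2=4·6+5=29,  q_2=4·1+1=5
a_3=1:  p_3=1·29+6=35,  q_3=1·5+1=6
fundamental: x₁=35, y₁=6  (since 1225 − 34·36 = 1)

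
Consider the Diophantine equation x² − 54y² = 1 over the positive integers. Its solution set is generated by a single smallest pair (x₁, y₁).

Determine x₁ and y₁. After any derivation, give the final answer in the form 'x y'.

485 66

√54 = [7; 2,1,6,1,2,14, …], period ℓ=6 (even) → k=5
k=0  a_k=7  p_k/q_k = 7/1
k=1  a_k=2  p_k/q_k = 15/2
k=2  a_k=1  p_k/q_k = 22/3
k=3  a_k=6  p_k/q_k = 147/20
k=4  a_k=1  p_k/q_k = 169/23
k=5  a_k=2  p_k/q_k = 485/66
fundamental: x₁=485, y₁=66  (since 235225 − 54·4356 = 1)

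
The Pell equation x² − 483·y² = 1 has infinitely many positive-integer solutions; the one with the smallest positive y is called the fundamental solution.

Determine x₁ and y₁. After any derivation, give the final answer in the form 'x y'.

[21; 1,42] for √483; ℓ=2 ⇒ convergent index 1
k=0  a_k=21  p_k/q_k = 21/1
k=1  a_k=1  p_k/q_k = 22/1
fundamental: x₁=22, y₁=1  (since 484 − 483·1 = 1)

22 1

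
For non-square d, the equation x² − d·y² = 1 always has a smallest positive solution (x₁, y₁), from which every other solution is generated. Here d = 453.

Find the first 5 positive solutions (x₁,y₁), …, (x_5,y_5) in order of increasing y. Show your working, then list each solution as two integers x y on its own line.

1653751 77700
5469784740001 256992905400
18091323967121133751 850004548596233100
59837090203895614338960001 2811391744490881177810800
197911295523547060893371760093751 9298683817686228472822980388500

√453 → a₀=21, period (3,1,1,10,14,10,1,1,3,42); ℓ=10 even so k=9
step 0: (21, 1)  from 21·(1,0) + (0,1)
step 1: (64, 3)  from 3·(21,1) + (1,0)
…
step 3: (149, 7)  from 1·(85,4) + (64,3)
…
step 6: (223565, 10504)  from 10·(22199,1043) + (1575,74)
…
step 8: (469329, 22051)  from 1·(245764,11547) + (223565,10504)
step 9: (1653751, 77700)  from 3·(469329,22051) + (245764,11547)
(x₁, y₁) = (1653751, 77700);  1653751² − 453·77700² = 1 ✓
k=2:  x_2 = 1653751·1653751+453·77700·77700 = 5469784740001,  y_2 = 1653751·77700+77700·1653751 = 256992905400
k=3:  x_3 = 1653751·5469784740001+453·77700·256992905400 = 18091323967121133751,  y_3 = 1653751·256992905400+77700·5469784740001 = 850004548596233100
k=4:  x_4 = 1653751·18091323967121133751+453·77700·850004548596233100 = 59837090203895614338960001,  y_4 = 1653751·850004548596233100+77700·18091323967121133751 = 2811391744490881177810800
k=5:  x_5 = 1653751·59837090203895614338960001+453·77700·2811391744490881177810800 = 197911295523547060893371760093751,  y_5 = 1653751·2811391744490881177810800+77700·59837090203895614338960001 = 9298683817686228472822980388500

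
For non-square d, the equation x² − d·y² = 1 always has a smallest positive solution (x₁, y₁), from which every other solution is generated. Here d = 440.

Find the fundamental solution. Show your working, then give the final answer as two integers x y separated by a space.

√440 → a₀=20, period (1,40); ℓ=2 even so k=1
k=0  a_k=20  p_k/q_k = 20/1
k=1  a_k=1  p_k/q_k = 21/1
fundamental: x₁=21, y₁=1  (since 441 − 440·1 = 1)

21 1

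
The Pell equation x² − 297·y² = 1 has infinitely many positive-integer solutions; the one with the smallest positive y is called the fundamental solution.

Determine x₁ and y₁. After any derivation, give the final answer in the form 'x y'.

√297 → a₀=17, period (4,3,1,1,2,1,1,3,4,34); ℓ=10 even so k=9
i=0: a=17 ⇒ p=17, q=1
…
i=2: a=3 ⇒ p=224, q=13
…
i=5: a=2 ⇒ p=1327, q=77
…
i=8: a=3 ⇒ p=11357, q=659
i=9: a=4 ⇒ p=48599, q=2820
→ (48599, 2820).  Check: 48599²=2361862801, 297·2820²=2361862800, difference 1.

48599 2820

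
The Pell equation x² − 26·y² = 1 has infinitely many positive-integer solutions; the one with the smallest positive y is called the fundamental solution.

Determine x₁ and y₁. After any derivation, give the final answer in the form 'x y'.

51 10

√26 → a₀=5, period (10); ℓ=1 odd so k=1
k=0  a_k=5  p_k/q_k = 5/1
k=1  a_k=10  p_k/q_k = 51/10
→ (51, 10).  Check: 51²=2601, 26·10²=2600, difference 1.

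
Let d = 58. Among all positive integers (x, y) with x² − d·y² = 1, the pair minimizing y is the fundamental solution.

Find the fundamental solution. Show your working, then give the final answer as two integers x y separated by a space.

19603 2574

√58 → a₀=7, period (1,1,1,1,1,1,14); ℓ=7 odd so k=13
a_0=7:  p_0=7·1+0=7,  q_0=7·0+1=1
a_1=1:  p_1=1·7+1=8,  q_1=1·1+0=1
a_2=1:  p_2=1·8+7=15,  q_2=1·1+1=2
…
a_5=1:  p_5=1·38+23=61,  q_5=1·5+3=8
a_6=1:  p_6=1·61+38=99,  q_6=1·8+5=13
a_7=14:  p_7=14·99+61=1447,  q_7=14·13+8=190
a_8=1:  p_8=1·1447+99=1546,  q_8=1·190+13=203
…
a_10=1:  p_10=1·2993+1546=4539,  q_10=1·393+203=596
a_11=1:  p_11=1·4539+2993=7532,  q_11=1·596+393=989
a_12=1:  p_12=1·7532+4539=12071,  q_12=1·989+596=1585
a_13=1:  p_13=1·12071+7532=19603,  q_13=1·1585+989=2574
(x₁, y₁) = (19603, 2574);  19603² − 58·2574² = 1 ✓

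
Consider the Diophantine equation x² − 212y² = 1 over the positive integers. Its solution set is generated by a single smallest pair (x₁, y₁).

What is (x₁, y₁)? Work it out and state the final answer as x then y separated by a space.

66249 4550

√212 → a₀=14, period (1,1,3,1,1,…,1,1,28); ℓ=14 even so k=13
a_0=14:  p_0=14·1+0=14,  q_0=14·0+1=1
a_1=1:  p_1=1·14+1=15,  q_1=1·1+0=1
…
a_3=3:  p_3=3·29+15=102,  q_3=3·2+1=7
a_4=1:  p_4=1·102+29=131,  q_4=1·7+2=9
a_5=1:  p_5=1·131+102=233,  q_5=1·9+7=16
a_6=1:  p_6=1·233+131=364,  q_6=1·16+9=25
a_7=6:  p_7=6·364+233=2417,  q_7=6·25+16=166
a_8=1:  p_8=1·2417+364=2781,  q_8=1·166+25=191
a_9=1:  p_9=1·2781+2417=5198,  q_9=1·191+166=357
a_10=1:  p_10=1·5198+2781=7979,  q_10=1·357+191=548
a_11=3:  p_11=3·7979+5198=29135,  q_11=3·548+357=2001
a_12=1:  p_12=1·29135+7979=37114,  q_12=1·2001+548=2549
a_13=1:  p_13=1·37114+29135=66249,  q_13=1·2549+2001=4550
→ (66249, 4550).  Check: 66249²=4388930001, 212·4550²=4388930000, difference 1.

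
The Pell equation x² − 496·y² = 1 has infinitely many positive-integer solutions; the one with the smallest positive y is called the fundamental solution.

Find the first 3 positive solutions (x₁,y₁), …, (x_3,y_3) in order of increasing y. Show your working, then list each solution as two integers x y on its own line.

4620799 207480
42703566796801 1917446753040
394649197502177907199 17720272078000750440

d=496: √d = [22; 3,1,2,4,1,…,1,3,44] (ℓ=16, even), read p_15/q_15
a_0=22:  p_0=22·1+0=22,  q_0=22·0+1=1
a_1=3:  p_1=3·22+1=67,  q_1=3·1+0=3
a_2=1:  p_2=1·67+22=89,  q_2=1·3+1=4
a_3=2:  p_3=2·89+67=245,  q_3=2·4+3=11
a_4=4:  p_4=4·245+89=1069,  q_4=4·11+4=48
…
a_6=1:  p_6=1·1314+1069=2383,  q_6=1·59+48=107
…
a_8=2:  p_8=2·6080+2383=14543,  q_8=2·273+107=653
…
a_14=1:  p_14=1·863293+389209=1252502,  q_14=1·38763+17476=56239
a_15=3:  p_15=3·1252502+863293=4620799,  q_15=3·56239+38763=207480
(x₁, y₁) = (4620799, 207480);  4620799² − 496·207480² = 1 ✓
n=2: (4620799,207480)∘(4620799,207480) = (4620799·4620799+496·207480·207480, 4620799·207480+207480·4620799) = (42703566796801,1917446753040)
n=3: (42703566796801,1917446753040)∘(4620799,207480) = (4620799·42703566796801+496·207480·1917446753040, 4620799·1917446753040+207480·42703566796801) = (394649197502177907199,17720272078000750440)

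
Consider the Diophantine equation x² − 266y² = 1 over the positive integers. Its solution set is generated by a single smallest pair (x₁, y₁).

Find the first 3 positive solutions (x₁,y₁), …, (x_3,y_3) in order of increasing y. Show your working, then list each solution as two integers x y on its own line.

d=266: √d = [16; 3,4,3,32] (ℓ=4, even), read p_3/q_3
a_0=16:  p_0=16·1+0=16,  q_0=16·0+1=1
a_1=3:  p_1=3·16+1=49,  q_1=3·1+0=3
a_2=4:  p_2=4·49+16=212,  q_2=4·3+1=13
a_3=3:  p_3=3·212+49=685,  q_3=3·13+3=42
→ (685, 42).  Check: 685²=469225, 266·42²=469224, difference 1.
(685+42√266)^2 = 938449 + 57540√266
(685+42√266)^3 = 1285674445 + 78829758√266

685 42
938449 57540
1285674445 78829758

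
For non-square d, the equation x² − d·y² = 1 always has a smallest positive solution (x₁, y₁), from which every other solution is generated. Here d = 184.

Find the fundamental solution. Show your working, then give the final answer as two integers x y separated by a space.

24335 1794

d=184: √d = [13; 1,1,3,2,1,2,1,2,3,1,1,26] (ℓ=12, even), read p_11/q_11
step 0: (13, 1)  from 13·(1,0) + (0,1)
step 1: (14, 1)  from 1·(13,1) + (1,0)
…
step 5: (312, 23)  from 1·(217,16) + (95,7)
…
step 8: (3147, 232)  from 2·(1153,85) + (841,62)
…
step 10: (13741, 1013)  from 1·(10594,781) + (3147,232)
step 11: (24335, 1794)  from 1·(13741,1013) + (10594,781)
→ (24335, 1794).  Check: 24335²=592192225, 184·1794²=592192224, difference 1.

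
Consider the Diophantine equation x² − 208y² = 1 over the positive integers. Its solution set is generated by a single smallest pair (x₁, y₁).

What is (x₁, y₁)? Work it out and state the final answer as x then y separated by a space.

649 45

d=208: √d = [14; 2,2,1,2,2,28] (ℓ=6, even), read p_5/q_5
i=0: a=14 ⇒ p=14, q=1
i=1: a=2 ⇒ p=29, q=2
…
i=4: a=2 ⇒ p=274, q=19
i=5: a=2 ⇒ p=649, q=45
fundamental: x₁=649, y₁=45  (since 421201 − 208·2025 = 1)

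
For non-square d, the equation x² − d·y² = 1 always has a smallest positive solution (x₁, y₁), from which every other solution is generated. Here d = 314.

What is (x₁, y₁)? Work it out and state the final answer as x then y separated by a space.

392499 22150

√314 = [17; 1,2,1,1,2,1,34, …], period ℓ=7 (odd) → k=13
k=0  a_k=17  p_k/q_k = 17/1
k=1  a_k=1  p_k/q_k = 18/1
…
k=4  a_k=1  p_k/q_k = 124/7
…
k=9  a_k=2  p_k/q_k = 47029/2654
…
k=12  a_k=2  p_k/q_k = 282617/15949
k=13  a_k=1  p_k/q_k = 392499/22150
(x₁, y₁) = (392499, 22150);  392499² − 314·22150² = 1 ✓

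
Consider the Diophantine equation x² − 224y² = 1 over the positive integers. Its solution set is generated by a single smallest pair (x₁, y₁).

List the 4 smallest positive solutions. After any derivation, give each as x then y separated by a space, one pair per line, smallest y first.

15 1
449 30
13455 899
403201 26940

√224 = [14; 1,28, …], period ℓ=2 (even) → k=1
i=0: a=14 ⇒ p=14, q=1
i=1: a=1 ⇒ p=15, q=1
→ (15, 1).  Check: 15²=225, 224·1²=224, difference 1.
n=2: (15,1)∘(15,1) = (15·15+224·1·1, 15·1+1·15) = (449,30)
n=3: (449,30)∘(15,1) = (15·449+224·1·30, 15·30+1·449) = (13455,899)
n=4: (13455,899)∘(15,1) = (15·13455+224·1·899, 15·899+1·13455) = (403201,26940)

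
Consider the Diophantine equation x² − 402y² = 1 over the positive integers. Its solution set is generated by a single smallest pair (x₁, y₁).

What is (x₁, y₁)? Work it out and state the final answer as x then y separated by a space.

401 20

[20; 20,40] for √402; ℓ=2 ⇒ convergent index 1
a_0=20:  p_0=20·1+0=20,  q_0=20·0+1=1
a_1=20:  p_1=20·20+1=401,  q_1=20·1+0=20
fundamental: x₁=401, y₁=20  (since 160801 − 402·400 = 1)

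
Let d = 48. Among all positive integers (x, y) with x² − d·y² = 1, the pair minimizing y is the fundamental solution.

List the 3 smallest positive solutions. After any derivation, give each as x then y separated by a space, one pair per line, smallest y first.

√48 = [6; 1,12, …], period ℓ=2 (even) → k=1
step 0: (6, 1)  from 6·(1,0) + (0,1)
step 1: (7, 1)  from 1·(6,1) + (1,0)
(x₁, y₁) = (7, 1);  7² − 48·1² = 1 ✓
(7+1√48)^2 = 97 + 14√48
(7+1√48)^3 = 1351 + 195√48

7 1
97 14
1351 195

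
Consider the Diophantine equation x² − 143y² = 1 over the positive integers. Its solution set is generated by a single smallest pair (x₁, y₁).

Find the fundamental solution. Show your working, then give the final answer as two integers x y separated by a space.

√143 = [11; 1,22, …], period ℓ=2 (even) → k=1
step 0: (11, 1)  from 11·(1,0) + (0,1)
step 1: (12, 1)  from 1·(11,1) + (1,0)
fundamental: x₁=12, y₁=1  (since 144 − 143·1 = 1)

12 1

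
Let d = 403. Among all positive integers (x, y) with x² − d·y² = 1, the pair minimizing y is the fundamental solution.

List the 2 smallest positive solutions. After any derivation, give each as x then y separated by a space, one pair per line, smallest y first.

669878 33369
897473069767 44706317964

√403 = [20; 13,2,1,3,1,3,1,2,13,40, …], period ℓ=10 (even) → k=9
step 0: (20, 1)  from 20·(1,0) + (0,1)
…
step 8: (50147, 2498)  from 2·(17967,895) + (14213,708)
step 9: (669878, 33369)  from 13·(50147,2498) + (17967,895)
→ (669878, 33369).  Check: 669878²=448736534884, 403·33369²=448736534883, difference 1.
k=2:  x_2 = 669878·669878+403·33369·33369 = 897473069767,  y_2 = 669878·33369+33369·669878 = 44706317964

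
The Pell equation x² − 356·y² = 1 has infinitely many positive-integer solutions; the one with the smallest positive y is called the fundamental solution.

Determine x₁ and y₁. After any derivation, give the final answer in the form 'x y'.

√356 = [18; 1,6,1,1,2,…,6,1,36, …], period ℓ=14 (even) → k=13
step 0: (18, 1)  from 18·(1,0) + (0,1)
step 1: (19, 1)  from 1·(18,1) + (1,0)
step 2: (132, 7)  from 6·(19,1) + (18,1)
step 3: (151, 8)  from 1·(132,7) + (19,1)
…
step 7: (8717, 462)  from 8·(1000,53) + (717,38)
…
step 12: (433982, 23001)  from 6·(66019,3499) + (37868,2007)
step 13: (500001, 26500)  from 1·(433982,23001) + (66019,3499)
→ (500001, 26500).  Check: 500001²=250001000001, 356·26500²=250001000000, difference 1.

500001 26500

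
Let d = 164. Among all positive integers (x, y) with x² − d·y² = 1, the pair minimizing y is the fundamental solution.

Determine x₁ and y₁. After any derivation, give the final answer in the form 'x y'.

2049 160

√164 → a₀=12, period (1,4,6,4,1,24); ℓ=6 even so k=5
k=0  a_k=12  p_k/q_k = 12/1
…
k=2  a_k=4  p_k/q_k = 64/5
k=3  a_k=6  p_k/q_k = 397/31
k=4  a_k=4  p_k/q_k = 1652/129
k=5  a_k=1  p_k/q_k = 2049/160
(x₁, y₁) = (2049, 160);  2049² − 164·160² = 1 ✓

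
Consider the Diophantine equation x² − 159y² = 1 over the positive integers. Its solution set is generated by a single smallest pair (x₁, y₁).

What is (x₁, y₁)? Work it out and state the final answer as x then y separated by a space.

1324 105

[12; 1,1,1,1,3,1,1,1,1,24] for √159; ℓ=10 ⇒ convergent index 9
i=0: a=12 ⇒ p=12, q=1
…
i=3: a=1 ⇒ p=38, q=3
i=4: a=1 ⇒ p=63, q=5
i=5: a=3 ⇒ p=227, q=18
…
i=7: a=1 ⇒ p=517, q=41
i=8: a=1 ⇒ p=807, q=64
i=9: a=1 ⇒ p=1324, q=105
fundamental: x₁=1324, y₁=105  (since 1752976 − 159·11025 = 1)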